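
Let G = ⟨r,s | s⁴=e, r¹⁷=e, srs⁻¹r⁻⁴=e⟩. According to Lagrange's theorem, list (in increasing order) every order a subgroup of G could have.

|G| = 68 = 2² · 17. By Lagrange's theorem the order of any subgroup divides 68; the divisors of 68 are 1, 2, 4, 17, 34, 68.

Answer: 1, 2, 4, 17, 34, 68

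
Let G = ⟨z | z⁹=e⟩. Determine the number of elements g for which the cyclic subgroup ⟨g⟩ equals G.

G is cyclic of order 9. An element generates G iff its order is 9, and a cyclic group of order 9 has exactly φ(9) = 6 such elements.

Answer: 6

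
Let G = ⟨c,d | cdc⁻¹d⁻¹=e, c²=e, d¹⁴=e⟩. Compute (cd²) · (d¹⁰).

Compute (cd²) · (d¹⁰) by multiplying left to right and reducing via the relations at each step:
  (cd²) · d¹⁰ = cd¹²

Answer: cd¹²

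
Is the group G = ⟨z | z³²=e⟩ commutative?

G has a single generator, so G is cyclic and hence abelian.

Answer: Yes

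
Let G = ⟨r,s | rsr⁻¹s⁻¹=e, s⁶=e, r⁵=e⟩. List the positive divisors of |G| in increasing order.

|G| = 30 = 2 · 3 · 5. By Lagrange's theorem the order of any subgroup divides 30; the divisors of 30 are 1, 2, 3, 5, 6, 10, 15, 30.

Answer: 1, 2, 3, 5, 6, 10, 15, 30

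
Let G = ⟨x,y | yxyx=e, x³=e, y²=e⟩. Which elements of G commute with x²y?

⟨x²y⟩ ⊆ C_G(x²y) since powers of x²y commute with x²y; so |C_G(x²y)| ≥ |⟨x²y⟩| = 2.
By orbit–stabilizer, |C_G(x²y)| = |G| / |conj. class of x²y| = 6 / 3 = 2.
The 2 elements commuting with x²y are {e, x²y}.

Answer: {e, x²y}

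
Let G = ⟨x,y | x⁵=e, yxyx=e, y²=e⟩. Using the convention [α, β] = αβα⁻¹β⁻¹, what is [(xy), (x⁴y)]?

[(xy), (x⁴y)] = (xy)·(x⁴y)·(xy)⁻¹·(x⁴y)⁻¹.
  (xy) · (x⁴y) = x²
  (x²) · (xy) = x³y
  (x³y) · (x⁴y) = x⁴

Answer: x⁴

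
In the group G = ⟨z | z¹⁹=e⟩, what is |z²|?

Compute successive powers until reaching e:
  (z²)¹ = z², (z²)² = z⁴, (z²)³ = z⁶, (z²)⁴ = z⁸, (z²)⁵ = z¹⁰, (z²)⁶ = z¹², (z²)⁷ = z¹⁴, (z²)⁸ = z¹⁶, (z²)⁹ = z¹⁸, (z²)¹⁰ = z, (z²)¹¹ = z³, (z²)¹² = z⁵, (z²)¹³ = z⁷, (z²)¹⁴ = z⁹, (z²)¹⁵ = z¹¹, (z²)¹⁶ = z¹³, (z²)¹⁷ = z¹⁵, (z²)¹⁸ = z¹⁷, (z²)¹⁹ = e.
The smallest positive k with (z²)ᵏ = e is 19.

Answer: 19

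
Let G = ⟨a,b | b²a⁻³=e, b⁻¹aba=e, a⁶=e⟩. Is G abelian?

a·b = ab but b·a = a²b⁻¹, so a·b ≠ b·a and G is not abelian.

Answer: No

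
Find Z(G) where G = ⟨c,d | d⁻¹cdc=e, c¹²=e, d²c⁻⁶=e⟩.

An element z ∈ Z(G) iff z commutes with every generator.
For example c⁶ is central: (c⁶)·c = c⁷ = c·(c⁶); (c⁶)·d = d⁻¹ = d·(c⁶).
Whereas c ∉ Z(G) since c·d = cd ≠ c⁵d⁻¹ = d·c.
Checking each of the 24 elements this way gives Z(G) = {e, c⁶}, of order 2.

Answer: {e, c⁶}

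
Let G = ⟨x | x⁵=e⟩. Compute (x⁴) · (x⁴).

Compute (x⁴) · (x⁴) by multiplying left to right and reducing via the relations at each step:
  (x⁴) · x⁴ = x³

Answer: x³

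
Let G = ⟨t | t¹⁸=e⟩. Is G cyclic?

|G| = 18. The element t has order 18 (its powers give 18 distinct elements), so ⟨t⟩ = G and G is cyclic.

Answer: Yes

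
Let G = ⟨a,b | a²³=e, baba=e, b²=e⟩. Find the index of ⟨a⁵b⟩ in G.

First find ord(a⁵b) by computing successive powers:
  (a⁵b)¹ = a⁵b, (a⁵b)² = e.
So |⟨a⁵b⟩| = ord(a⁵b) = 2. With |G| = 46, by Lagrange [G : ⟨a⁵b⟩] = 46/2 = 23.

Answer: 23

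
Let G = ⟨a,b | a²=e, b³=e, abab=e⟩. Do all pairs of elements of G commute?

a·b = ab but b·a = ab², so a·b ≠ b·a and G is not abelian.

Answer: No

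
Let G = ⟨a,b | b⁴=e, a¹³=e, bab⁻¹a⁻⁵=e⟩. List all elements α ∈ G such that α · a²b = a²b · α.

⟨a²b⟩ ⊆ C_G(a²b) since powers of a²b commute with a²b; so |C_G(a²b)| ≥ |⟨a²b⟩| = 4.
By orbit–stabilizer, |C_G(a²b)| = |G| / |conj. class of a²b| = 52 / 13 = 4.
The 4 elements commuting with a²b are {e, a²b, a¹⁰b³, a¹²b²}.

Answer: {e, a²b, a¹⁰b³, a¹²b²}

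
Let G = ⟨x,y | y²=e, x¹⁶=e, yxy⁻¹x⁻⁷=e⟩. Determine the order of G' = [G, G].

G' = [G, G] is generated by all commutators. The generator-pair commutators are: [x, y] = x¹⁰.
The subgroup they normally generate is {e, x², x⁴, x⁶, x⁸, x¹⁰, x¹², x¹⁴}, of order 8.
Check: |G/G'| = 32/8 = 4 is the order of the abelianisation.

Answer: 8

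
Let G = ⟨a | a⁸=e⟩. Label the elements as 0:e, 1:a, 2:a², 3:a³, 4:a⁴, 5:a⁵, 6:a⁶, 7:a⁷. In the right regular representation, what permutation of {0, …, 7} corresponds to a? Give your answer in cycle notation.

(0 1 2 3 4 5 6 7)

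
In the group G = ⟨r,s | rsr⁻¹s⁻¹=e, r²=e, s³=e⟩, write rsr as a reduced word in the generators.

Multiply left to right, reducing at each step:
  r · s = rs
  (rs) · r = s

Answer: s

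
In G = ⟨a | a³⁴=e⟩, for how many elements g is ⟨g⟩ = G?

G is cyclic of order 34. An element generates G iff its order is 34, and a cyclic group of order 34 has exactly φ(34) = 16 such elements.

Answer: 16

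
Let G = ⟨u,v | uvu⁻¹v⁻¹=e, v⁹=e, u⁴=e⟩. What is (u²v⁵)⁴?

Compute successive powers of (u²v⁵), reducing at each step:
  (u²v⁵)²: (u²v⁵) · u² = v⁵;   (v⁵) · v⁵ = v
  (u²v⁵)³: v · u² = u²v;   (u²v) · v⁵ = u²v⁶
  (u²v⁵)⁴: (u²v⁶) · u² = v⁶;   (v⁶) · v⁵ = v²

Answer: v²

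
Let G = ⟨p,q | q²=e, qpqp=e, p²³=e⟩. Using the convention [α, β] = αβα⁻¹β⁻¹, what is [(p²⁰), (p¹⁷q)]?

[(p²⁰), (p¹⁷q)] = (p²⁰)·(p¹⁷q)·(p²⁰)⁻¹·(p¹⁷q)⁻¹.
  (p²⁰) · (p¹⁷q) = p¹⁴q
  (p¹⁴q) · (p³) = p¹¹q
  (p¹¹q) · (p¹⁷q) = p¹⁷

Answer: p¹⁷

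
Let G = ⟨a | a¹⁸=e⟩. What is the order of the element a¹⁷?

Compute successive powers until reaching e:
  (a¹⁷)¹ = a¹⁷, (a¹⁷)² = a¹⁶, (a¹⁷)³ = a¹⁵, (a¹⁷)⁴ = a¹⁴, (a¹⁷)⁵ = a¹³, (a¹⁷)⁶ = a¹², (a¹⁷)⁷ = a¹¹, (a¹⁷)⁸ = a¹⁰, (a¹⁷)⁹ = a⁹, (a¹⁷)¹⁰ = a⁸, (a¹⁷)¹¹ = a⁷, (a¹⁷)¹² = a⁶, (a¹⁷)¹³ = a⁵, (a¹⁷)¹⁴ = a⁴, (a¹⁷)¹⁵ = a³, (a¹⁷)¹⁶ = a², (a¹⁷)¹⁷ = a, (a¹⁷)¹⁸ = e.
The smallest positive k with (a¹⁷)ᵏ = e is 18.

Answer: 18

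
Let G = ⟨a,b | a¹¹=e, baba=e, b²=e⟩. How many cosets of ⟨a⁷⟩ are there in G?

First find ord(a⁷) by computing successive powers:
  (a⁷)¹ = a⁷, (a⁷)² = a³, (a⁷)³ = a¹⁰, (a⁷)⁴ = a⁶, (a⁷)⁵ = a², (a⁷)⁶ = a⁹, (a⁷)⁷ = a⁵, (a⁷)⁸ = a, (a⁷)⁹ = a⁸, (a⁷)¹⁰ = a⁴, (a⁷)¹¹ = e.
So |⟨a⁷⟩| = ord(a⁷) = 11. With |G| = 22, by Lagrange [G : ⟨a⁷⟩] = 22/11 = 2.

Answer: 2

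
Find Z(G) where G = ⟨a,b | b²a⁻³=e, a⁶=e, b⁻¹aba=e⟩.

An element z ∈ Z(G) iff z commutes with every generator.
For example a³ is central: (a³)·a = a⁴ = a·(a³); (a³)·b = b⁻¹ = b·(a³).
Whereas a ∉ Z(G) since a·b = ab ≠ a²b⁻¹ = b·a.
Checking each of the 12 elements this way gives Z(G) = {e, a³}, of order 2.

Answer: {e, a³}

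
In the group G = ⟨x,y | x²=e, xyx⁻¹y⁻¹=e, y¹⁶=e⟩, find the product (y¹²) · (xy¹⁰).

Compute (y¹²) · (xy¹⁰) by multiplying left to right and reducing via the relations at each step:
  (y¹²) · x = xy¹²
  (xy¹²) · y¹⁰ = xy⁶

Answer: xy⁶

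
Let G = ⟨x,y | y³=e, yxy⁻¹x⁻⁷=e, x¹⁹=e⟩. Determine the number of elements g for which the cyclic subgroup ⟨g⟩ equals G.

⟨g⟩ = G would require ord(g) = |G| = 57, but the maximum element order in G is 19 < 57. So G is not cyclic and no single element generates it: the count is 0.

Answer: 0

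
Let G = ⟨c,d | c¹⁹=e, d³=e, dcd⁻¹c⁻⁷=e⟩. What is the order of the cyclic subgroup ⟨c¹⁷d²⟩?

|⟨c¹⁷d²⟩| equals the order of c¹⁷d². Compute successive powers until reaching e:
  (c¹⁷d²)¹ = c¹⁷d², (c¹⁷d²)² = c¹⁴d, (c¹⁷d²)³ = e.
The smallest positive k with (c¹⁷d²)ᵏ = e is 3, so |⟨c¹⁷d²⟩| = 3.

Answer: 3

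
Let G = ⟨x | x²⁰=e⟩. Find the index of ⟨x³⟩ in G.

First find ord(x³) by computing successive powers:
  (x³)¹ = x³, (x³)² = x⁶, (x³)³ = x⁹, (x³)⁴ = x¹², (x³)⁵ = x¹⁵, (x³)⁶ = x¹⁸, (x³)⁷ = x, (x³)⁸ = x⁴, (x³)⁹ = x⁷, (x³)¹⁰ = x¹⁰, (x³)¹¹ = x¹³, (x³)¹² = x¹⁶, (x³)¹³ = x¹⁹, (x³)¹⁴ = x², (x³)¹⁵ = x⁵, (x³)¹⁶ = x⁸, (x³)¹⁷ = x¹¹, (x³)¹⁸ = x¹⁴, (x³)¹⁹ = x¹⁷, (x³)²⁰ = e.
So |⟨x³⟩| = ord(x³) = 20. With |G| = 20, by Lagrange [G : ⟨x³⟩] = 20/20 = 1.

Answer: 1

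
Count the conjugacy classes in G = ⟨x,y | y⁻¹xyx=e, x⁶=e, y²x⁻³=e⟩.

The conjugacy classes (representative and size) are:
  [e] (size 1), [x] (size 2), [x²] (size 2), [x³] (size 1), [xy⁻¹] (size 3), [x²y⁻¹] (size 3).
Class equation: 1 + 2 + 2 + 1 + 3 + 3 = 12 = |G|. So G has 6 conjugacy classes.

Answer: 6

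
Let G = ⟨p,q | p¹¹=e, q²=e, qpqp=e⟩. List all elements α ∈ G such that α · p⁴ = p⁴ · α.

⟨p⁴⟩ ⊆ C_G(p⁴) since powers of p⁴ commute with p⁴; so |C_G(p⁴)| ≥ |⟨p⁴⟩| = 11.
By orbit–stabilizer, |C_G(p⁴)| = |G| / |conj. class of p⁴| = 22 / 2 = 11.
The 11 elements commuting with p⁴ are {e, p, p², p³, p⁴, p⁵, p⁶, p⁷, p⁸, p⁹, p¹⁰}.

Answer: {e, p, p², p³, p⁴, p⁵, p⁶, p⁷, p⁸, p⁹, p¹⁰}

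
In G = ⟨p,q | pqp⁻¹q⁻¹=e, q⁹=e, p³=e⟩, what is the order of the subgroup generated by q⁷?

|⟨q⁷⟩| equals the order of q⁷. Compute successive powers until reaching e:
  (q⁷)¹ = q⁷, (q⁷)² = q⁵, (q⁷)³ = q³, (q⁷)⁴ = q, (q⁷)⁵ = q⁸, (q⁷)⁶ = q⁶, (q⁷)⁷ = q⁴, (q⁷)⁸ = q², (q⁷)⁹ = e.
The smallest positive k with (q⁷)ᵏ = e is 9, so |⟨q⁷⟩| = 9.

Answer: 9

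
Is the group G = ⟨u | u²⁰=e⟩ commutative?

G has a single generator, so G is cyclic and hence abelian.

Answer: Yes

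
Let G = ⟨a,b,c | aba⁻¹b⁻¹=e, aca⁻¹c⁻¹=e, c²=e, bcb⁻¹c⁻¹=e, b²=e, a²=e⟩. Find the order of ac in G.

Compute successive powers until reaching e:
  (ac)¹ = ac, (ac)² = e.
The smallest positive k with (ac)ᵏ = e is 2.

Answer: 2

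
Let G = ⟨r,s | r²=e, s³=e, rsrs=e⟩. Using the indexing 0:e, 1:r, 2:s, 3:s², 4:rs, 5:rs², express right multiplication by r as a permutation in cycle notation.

(0 1)(2 5)(3 4)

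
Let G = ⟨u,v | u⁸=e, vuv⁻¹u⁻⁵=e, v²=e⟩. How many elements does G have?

Enumerate words in the generators, reducing via the relations: the distinct elements are
  {e, u, v, uv, u², u³, u⁴, u⁵, u⁶, u⁷, u²v, u³v, u⁴v, u⁵v, u⁶v, u⁷v}.
No further products give new elements, so |G| = 16.

Answer: 16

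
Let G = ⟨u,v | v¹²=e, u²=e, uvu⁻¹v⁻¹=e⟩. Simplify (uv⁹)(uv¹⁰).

Compute (uv⁹) · (uv¹⁰) by multiplying left to right and reducing via the relations at each step:
  (uv⁹) · u = v⁹
  (v⁹) · v¹⁰ = v⁷

Answer: v⁷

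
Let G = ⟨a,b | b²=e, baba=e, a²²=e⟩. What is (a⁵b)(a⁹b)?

Compute (a⁵b) · (a⁹b) by multiplying left to right and reducing via the relations at each step:
  (a⁵b) · a⁹ = a¹⁸b
  (a¹⁸b) · b = a¹⁸

Answer: a¹⁸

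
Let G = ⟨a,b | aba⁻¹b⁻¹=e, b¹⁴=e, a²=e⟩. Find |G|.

Enumerate words in the generators, reducing via the relations: the distinct elements are
  {a, b, e, ab, b², b³, b⁴, b⁵, b⁶, b⁷, b⁸, b⁹, ab², ab³, ab⁴, ab⁵, ab⁶, ab⁷, ab⁸, ab⁹, b¹², b¹³, b¹¹, b¹⁰, ab¹², ab¹³, ab¹¹, ab¹⁰}.
No further products give new elements, so |G| = 28.

Answer: 28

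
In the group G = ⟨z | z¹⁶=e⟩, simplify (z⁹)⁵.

Compute successive powers of (z⁹), reducing at each step:
  (z⁹)²: (z⁹) · z⁹ = z²
  (z⁹)³: (z²) · z⁹ = z¹¹
  (z⁹)⁴: (z¹¹) · z⁹ = z⁴
  (z⁹)⁵: (z⁴) · z⁹ = z¹³

Answer: z¹³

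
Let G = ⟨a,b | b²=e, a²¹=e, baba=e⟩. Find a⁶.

Compute successive powers of a, reducing at each step:
  a²: a · a = a²
  a³: (a²) · a = a³
  a⁴: (a³) · a = a⁴
  a⁵: (a⁴) · a = a⁵
  a⁶: (a⁵) · a = a⁶

Answer: a⁶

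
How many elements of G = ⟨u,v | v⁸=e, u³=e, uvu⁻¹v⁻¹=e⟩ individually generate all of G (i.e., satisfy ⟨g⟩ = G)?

G is cyclic of order 24. An element generates G iff its order is 24, and a cyclic group of order 24 has exactly φ(24) = 8 such elements.

Answer: 8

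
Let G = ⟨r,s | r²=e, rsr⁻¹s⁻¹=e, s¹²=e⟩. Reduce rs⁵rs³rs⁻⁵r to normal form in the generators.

Multiply left to right, reducing at each step:
  r · s⁵ = rs⁵
  (rs⁵) · r = s⁵
  (s⁵) · s³ = s⁸
  (s⁸) · r = rs⁸
  (rs⁸) · s⁻⁵ = rs³
  (rs³) · r = s³

Answer: s³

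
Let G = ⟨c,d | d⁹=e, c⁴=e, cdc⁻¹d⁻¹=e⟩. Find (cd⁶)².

Compute successive powers of (cd⁶), reducing at each step:
  (cd⁶)²: (cd⁶) · c = c²d⁶;   (c²d⁶) · d⁶ = c²d³

Answer: c²d³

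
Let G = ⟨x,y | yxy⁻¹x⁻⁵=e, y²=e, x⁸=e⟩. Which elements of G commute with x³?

⟨x³⟩ ⊆ C_G(x³) since powers of x³ commute with x³; so |C_G(x³)| ≥ |⟨x³⟩| = 8.
By orbit–stabilizer, |C_G(x³)| = |G| / |conj. class of x³| = 16 / 2 = 8.
The 8 elements commuting with x³ are {e, x, x², x³, x⁴, x⁵, x⁶, x⁷}.

Answer: {e, x, x², x³, x⁴, x⁵, x⁶, x⁷}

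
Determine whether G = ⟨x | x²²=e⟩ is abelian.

G has a single generator, so G is cyclic and hence abelian.

Answer: Yes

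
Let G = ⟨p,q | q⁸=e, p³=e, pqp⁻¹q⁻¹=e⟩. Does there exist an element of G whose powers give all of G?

|G| = 24. The element pq has order 24 (its powers give 24 distinct elements), so ⟨pq⟩ = G and G is cyclic.

Answer: Yes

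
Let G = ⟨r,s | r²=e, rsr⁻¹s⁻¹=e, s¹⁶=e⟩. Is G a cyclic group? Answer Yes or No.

|G| = 32, but the maximum element order in G is 16 < 32. No single element generates all of G, so G is not cyclic.

Answer: No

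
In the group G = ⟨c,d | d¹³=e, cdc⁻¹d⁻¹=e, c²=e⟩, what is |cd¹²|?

Compute successive powers until reaching e:
  (cd¹²)¹ = cd¹², (cd¹²)² = d¹¹, (cd¹²)³ = cd¹⁰, (cd¹²)⁴ = d⁹, (cd¹²)⁵ = cd⁸, (cd¹²)⁶ = d⁷, (cd¹²)⁷ = cd⁶, (cd¹²)⁸ = d⁵, (cd¹²)⁹ = cd⁴, (cd¹²)¹⁰ = d³, (cd¹²)¹¹ = cd², (cd¹²)¹² = d, (cd¹²)¹³ = c, (cd¹²)¹⁴ = d¹², (cd¹²)¹⁵ = cd¹¹, (cd¹²)¹⁶ = d¹⁰, (cd¹²)¹⁷ = cd⁹, (cd¹²)¹⁸ = d⁸, (cd¹²)¹⁹ = cd⁷, (cd¹²)²⁰ = d⁶, (cd¹²)²¹ = cd⁵, (cd¹²)²² = d⁴, (cd¹²)²³ = cd³, (cd¹²)²⁴ = d², (cd¹²)²⁵ = cd, (cd¹²)²⁶ = e.
The smallest positive k with (cd¹²)ᵏ = e is 26.

Answer: 26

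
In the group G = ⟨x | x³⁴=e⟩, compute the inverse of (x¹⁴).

The order of (x¹⁴) is 17 (smallest k with (x¹⁴)ᵏ = e), so (x¹⁴)⁻¹ = (x¹⁴)¹⁶ = x²⁰.
Check: (x¹⁴) · (x²⁰) → (x¹⁴) · x²⁰ = e, giving e as required.

Answer: x²⁰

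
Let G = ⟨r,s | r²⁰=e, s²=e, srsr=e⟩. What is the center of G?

An element z ∈ Z(G) iff z commutes with every generator.
For example r¹⁰ is central: (r¹⁰)·r = r¹¹ = r·(r¹⁰); (r¹⁰)·s = r¹⁰s = s·(r¹⁰).
Whereas r ∉ Z(G) since r·s = rs ≠ r¹⁹s = s·r.
Checking each of the 40 elements this way gives Z(G) = {e, r¹⁰}, of order 2.

Answer: {e, r¹⁰}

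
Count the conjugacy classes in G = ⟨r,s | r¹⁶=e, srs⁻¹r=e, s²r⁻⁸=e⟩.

The conjugacy classes (representative and size) are:
  [e] (size 1), [r] (size 2), [r¹⁴] (size 2), [r¹³] (size 2), [r¹²] (size 2), [r⁵] (size 2), [r¹⁰] (size 2), [r⁷] (size 2), [r⁸] (size 1), [s⁻¹] (size 8), [r⁷s⁻¹] (size 8).
Class equation: 1 + 2 + 2 + 2 + 2 + 2 + 2 + 2 + 1 + 8 + 8 = 32 = |G|. So G has 11 conjugacy classes.

Answer: 11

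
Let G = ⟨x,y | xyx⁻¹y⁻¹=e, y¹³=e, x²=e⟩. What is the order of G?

Enumerate words in the generators, reducing via the relations: the distinct elements are
  {e, x, y, xy, y², y³, y⁴, y⁵, y⁶, y⁷, y⁸, y⁹, xy², xy³, xy⁴, xy⁵, xy⁶, xy⁷, xy⁸, xy⁹, y¹², y¹¹, y¹⁰, xy¹², xy¹¹, xy¹⁰}.
No further products give new elements, so |G| = 26.

Answer: 26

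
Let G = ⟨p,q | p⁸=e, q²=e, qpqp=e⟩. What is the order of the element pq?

Compute successive powers until reaching e:
  (pq)¹ = pq, (pq)² = e.
The smallest positive k with (pq)ᵏ = e is 2.

Answer: 2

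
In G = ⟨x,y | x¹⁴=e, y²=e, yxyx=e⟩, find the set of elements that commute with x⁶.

⟨x⁶⟩ ⊆ C_G(x⁶) since powers of x⁶ commute with x⁶; so |C_G(x⁶)| ≥ |⟨x⁶⟩| = 7.
By orbit–stabilizer, |C_G(x⁶)| = |G| / |conj. class of x⁶| = 28 / 2 = 14.
The 14 elements commuting with x⁶ are {e, x, x², x³, x⁴, x⁵, x⁶, x⁷, x⁸, x⁹, x¹⁰, x¹¹, x¹², x¹³}.

Answer: {e, x, x², x³, x⁴, x⁵, x⁶, x⁷, x⁸, x⁹, x¹⁰, x¹¹, x¹², x¹³}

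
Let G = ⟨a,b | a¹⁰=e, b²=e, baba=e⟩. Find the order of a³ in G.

Compute successive powers until reaching e:
  (a³)¹ = a³, (a³)² = a⁶, (a³)³ = a⁹, (a³)⁴ = a², (a³)⁵ = a⁵, (a³)⁶ = a⁸, (a³)⁷ = a, (a³)⁸ = a⁴, (a³)⁹ = a⁷, (a³)¹⁰ = e.
The smallest positive k with (a³)ᵏ = e is 10.

Answer: 10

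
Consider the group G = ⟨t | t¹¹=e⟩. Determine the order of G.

G is generated by a single element, so G is cyclic. The relator gives t¹¹ = e and no smaller power is forced to be e, so the 11 powers {e, t, t², t³, t⁴, t⁵, t⁶, t⁷, t⁸, t⁹, t¹⁰} are distinct. Hence |G| = 11.

Answer: 11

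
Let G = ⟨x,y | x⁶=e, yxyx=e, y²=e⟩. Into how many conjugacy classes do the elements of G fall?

The conjugacy classes (representative and size) are:
  [e] (size 1), [x⁵] (size 2), [x⁴] (size 2), [x³] (size 1), [y] (size 3), [x³y] (size 3).
Class equation: 1 + 2 + 2 + 1 + 3 + 3 = 12 = |G|. So G has 6 conjugacy classes.

Answer: 6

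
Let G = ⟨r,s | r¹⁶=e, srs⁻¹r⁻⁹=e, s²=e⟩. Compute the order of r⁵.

Compute successive powers until reaching e:
  (r⁵)¹ = r⁵, (r⁵)² = r¹⁰, (r⁵)³ = r¹⁵, (r⁵)⁴ = r⁴, (r⁵)⁵ = r⁹, (r⁵)⁶ = r¹⁴, (r⁵)⁷ = r³, (r⁵)⁸ = r⁸, (r⁵)⁹ = r¹³, (r⁵)¹⁰ = r², (r⁵)¹¹ = r⁷, (r⁵)¹² = r¹², (r⁵)¹³ = r, (r⁵)¹⁴ = r⁶, (r⁵)¹⁵ = r¹¹, (r⁵)¹⁶ = e.
The smallest positive k with (r⁵)ᵏ = e is 16.

Answer: 16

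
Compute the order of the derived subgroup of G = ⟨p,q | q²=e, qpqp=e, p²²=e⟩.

G' = [G, G] is generated by all commutators. The generator-pair commutators are: [p, q] = p².
The subgroup they normally generate is {e, p², p⁴, p⁶, p⁸, p¹⁰, p¹², p¹⁴, p¹⁶, p¹⁸, p²⁰}, of order 11.
Check: |G/G'| = 44/11 = 4 is the order of the abelianisation.

Answer: 11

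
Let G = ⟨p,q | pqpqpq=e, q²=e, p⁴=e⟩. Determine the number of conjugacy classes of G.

The conjugacy classes (representative and size) are:
  [e] (size 1), [p³] (size 6), [p²qp²q] (size 3), [pqp³] (size 6), [qp³] (size 8).
Class equation: 1 + 6 + 3 + 6 + 8 = 24 = |G|. So G has 5 conjugacy classes.

Answer: 5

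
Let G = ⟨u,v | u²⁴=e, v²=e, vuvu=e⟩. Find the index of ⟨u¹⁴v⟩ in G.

First find ord(u¹⁴v) by computing successive powers:
  (u¹⁴v)¹ = u¹⁴v, (u¹⁴v)² = e.
So |⟨u¹⁴v⟩| = ord(u¹⁴v) = 2. With |G| = 48, by Lagrange [G : ⟨u¹⁴v⟩] = 48/2 = 24.

Answer: 24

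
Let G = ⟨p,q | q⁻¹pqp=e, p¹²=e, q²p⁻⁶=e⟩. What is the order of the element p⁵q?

Compute successive powers until reaching e:
  (p⁵q)¹ = p⁵q, (p⁵q)² = p⁶, (p⁵q)³ = p⁵q⁻¹, (p⁵q)⁴ = e.
The smallest positive k with (p⁵q)ᵏ = e is 4.

Answer: 4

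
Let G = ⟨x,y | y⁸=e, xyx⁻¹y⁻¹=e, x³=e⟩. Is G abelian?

Each pair of generators commutes: x·y = xy = y·x. Since the generators pairwise commute, every element of G commutes with every other, so G is abelian.

Answer: Yes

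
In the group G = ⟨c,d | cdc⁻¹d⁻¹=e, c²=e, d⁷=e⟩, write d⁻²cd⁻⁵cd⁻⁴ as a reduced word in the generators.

Multiply left to right, reducing at each step:
  (d⁵) · c = cd⁵
  (cd⁵) · d⁻⁵ = c
  c · c = e
  e · d⁻⁴ = d³

Answer: d³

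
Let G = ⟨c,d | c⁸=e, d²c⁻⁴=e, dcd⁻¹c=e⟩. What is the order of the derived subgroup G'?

G' = [G, G] is generated by all commutators. The generator-pair commutators are: [c, d] = c².
The subgroup they normally generate is {e, c², c⁴, c⁶}, of order 4.
Check: |G/G'| = 16/4 = 4 is the order of the abelianisation.

Answer: 4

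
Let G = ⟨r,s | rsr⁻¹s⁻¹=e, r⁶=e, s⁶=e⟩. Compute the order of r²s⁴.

Compute successive powers until reaching e:
  (r²s⁴)¹ = r²s⁴, (r²s⁴)² = r⁴s², (r²s⁴)³ = e.
The smallest positive k with (r²s⁴)ᵏ = e is 3.

Answer: 3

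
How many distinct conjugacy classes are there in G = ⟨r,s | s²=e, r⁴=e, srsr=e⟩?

The conjugacy classes (representative and size) are:
  [e] (size 1), [r] (size 2), [r²] (size 1), [r²s] (size 2), [r³s] (size 2).
Class equation: 1 + 2 + 1 + 2 + 2 = 8 = |G|. So G has 5 conjugacy classes.

Answer: 5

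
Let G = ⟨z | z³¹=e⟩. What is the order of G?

G is generated by a single element, so G is cyclic. The relator gives z³¹ = e and no smaller power is forced to be e, so the 31 powers {e, z, z², z³, z⁴, z⁵, z⁶, z⁷, z⁸, z⁹, z²², z²³, z²¹, z²⁰, z²⁴, z²⁵, z²⁶, z²⁷, z²⁸, z²⁹, z³⁰, z¹², z¹³, z¹¹, z¹⁰, z¹⁴, z¹⁵, z¹⁶, z¹⁷, z¹⁸, z¹⁹} are distinct. Hence |G| = 31.

Answer: 31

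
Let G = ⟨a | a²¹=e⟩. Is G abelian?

G has a single generator, so G is cyclic and hence abelian.

Answer: Yes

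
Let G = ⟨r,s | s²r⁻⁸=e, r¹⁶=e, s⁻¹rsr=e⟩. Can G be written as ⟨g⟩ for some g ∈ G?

Every cyclic group is abelian. But r·s = rs while s·r = r⁷s⁻¹, so r·s ≠ s·r and G is not abelian. Hence G is not cyclic.

Answer: No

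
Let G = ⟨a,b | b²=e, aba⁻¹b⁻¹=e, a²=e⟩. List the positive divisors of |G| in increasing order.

|G| = 4 = 2². By Lagrange's theorem the order of any subgroup divides 4; the divisors of 4 are 1, 2, 4.

Answer: 1, 2, 4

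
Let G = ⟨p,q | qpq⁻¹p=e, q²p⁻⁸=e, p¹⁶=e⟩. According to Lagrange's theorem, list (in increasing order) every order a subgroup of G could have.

|G| = 32 = 2⁵. By Lagrange's theorem the order of any subgroup divides 32; the divisors of 32 are 1, 2, 4, 8, 16, 32.

Answer: 1, 2, 4, 8, 16, 32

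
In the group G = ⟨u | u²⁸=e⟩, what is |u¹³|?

Compute successive powers until reaching e:
  (u¹³)¹ = u¹³, (u¹³)² = u²⁶, (u¹³)³ = u¹¹, (u¹³)⁴ = u²⁴, (u¹³)⁵ = u⁹, (u¹³)⁶ = u²², (u¹³)⁷ = u⁷, (u¹³)⁸ = u²⁰, (u¹³)⁹ = u⁵, (u¹³)¹⁰ = u¹⁸, (u¹³)¹¹ = u³, (u¹³)¹² = u¹⁶, (u¹³)¹³ = u, (u¹³)¹⁴ = u¹⁴, (u¹³)¹⁵ = u²⁷, (u¹³)¹⁶ = u¹², (u¹³)¹⁷ = u²⁵, (u¹³)¹⁸ = u¹⁰, (u¹³)¹⁹ = u²³, (u¹³)²⁰ = u⁸, (u¹³)²¹ = u²¹, (u¹³)²² = u⁶, (u¹³)²³ = u¹⁹, (u¹³)²⁴ = u⁴, (u¹³)²⁵ = u¹⁷, (u¹³)²⁶ = u², (u¹³)²⁷ = u¹⁵, (u¹³)²⁸ = e.
The smallest positive k with (u¹³)ᵏ = e is 28.

Answer: 28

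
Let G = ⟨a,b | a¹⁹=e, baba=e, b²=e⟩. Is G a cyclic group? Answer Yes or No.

Every cyclic group is abelian. But a·b = ab while b·a = a¹⁸b, so a·b ≠ b·a and G is not abelian. Hence G is not cyclic.

Answer: No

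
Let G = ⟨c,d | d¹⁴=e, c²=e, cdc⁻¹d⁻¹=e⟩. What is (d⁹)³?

Compute successive powers of (d⁹), reducing at each step:
  (d⁹)²: (d⁹) · d⁹ = d⁴
  (d⁹)³: (d⁴) · d⁹ = d¹³

Answer: d¹³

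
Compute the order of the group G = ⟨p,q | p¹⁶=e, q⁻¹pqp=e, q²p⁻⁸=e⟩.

Enumerate words in the generators, reducing via the relations: the distinct elements are
  {e, p, q, pq, p², p³, p⁴, p⁵, p⁶, p⁷, p⁸, p⁹, p²q, p³q, p¹², p¹³, p¹¹, p¹⁰, p¹⁴, p¹⁵, p⁴q, p⁵q, p⁶q, p⁷q, q⁻¹, pq⁻¹, p²q⁻¹, p³q⁻¹, p⁴q⁻¹, p⁵q⁻¹, p⁶q⁻¹, p⁷q⁻¹}.
No further products give new elements, so |G| = 32.

Answer: 32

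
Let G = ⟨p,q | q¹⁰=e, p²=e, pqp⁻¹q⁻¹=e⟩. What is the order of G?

Enumerate words in the generators, reducing via the relations: the distinct elements are
  {e, p, q, pq, q², q³, q⁴, q⁵, q⁶, q⁷, q⁸, q⁹, pq², pq³, pq⁴, pq⁵, pq⁶, pq⁷, pq⁸, pq⁹}.
No further products give new elements, so |G| = 20.

Answer: 20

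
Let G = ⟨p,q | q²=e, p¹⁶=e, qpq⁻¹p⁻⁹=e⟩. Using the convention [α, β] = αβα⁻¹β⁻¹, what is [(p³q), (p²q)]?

[(p³q), (p²q)] = (p³q)·(p²q)·(p³q)⁻¹·(p²q)⁻¹.
  (p³q) · (p²q) = p⁵
  (p⁵) · (p⁵q) = p¹⁰q
  (p¹⁰q) · (p¹⁴q) = p⁸

Answer: p⁸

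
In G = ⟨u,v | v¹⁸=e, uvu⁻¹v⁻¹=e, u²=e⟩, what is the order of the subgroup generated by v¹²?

|⟨v¹²⟩| equals the order of v¹². Compute successive powers until reaching e:
  (v¹²)¹ = v¹², (v¹²)² = v⁶, (v¹²)³ = e.
The smallest positive k with (v¹²)ᵏ = e is 3, so |⟨v¹²⟩| = 3.

Answer: 3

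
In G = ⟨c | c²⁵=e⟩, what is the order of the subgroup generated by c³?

|⟨c³⟩| equals the order of c³. Compute successive powers until reaching e:
  (c³)¹ = c³, (c³)² = c⁶, (c³)³ = c⁹, (c³)⁴ = c¹², (c³)⁵ = c¹⁵, (c³)⁶ = c¹⁸, (c³)⁷ = c²¹, (c³)⁸ = c²⁴, (c³)⁹ = c², (c³)¹⁰ = c⁵, (c³)¹¹ = c⁸, (c³)¹² = c¹¹, (c³)¹³ = c¹⁴, (c³)¹⁴ = c¹⁷, (c³)¹⁵ = c²⁰, (c³)¹⁶ = c²³, (c³)¹⁷ = c, (c³)¹⁸ = c⁴, (c³)¹⁹ = c⁷, (c³)²⁰ = c¹⁰, (c³)²¹ = c¹³, (c³)²² = c¹⁶, (c³)²³ = c¹⁹, (c³)²⁴ = c²², (c³)²⁵ = e.
The smallest positive k with (c³)ᵏ = e is 25, so |⟨c³⟩| = 25.

Answer: 25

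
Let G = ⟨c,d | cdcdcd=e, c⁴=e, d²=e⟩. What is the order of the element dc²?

Compute successive powers until reaching e:
  (dc²)¹ = dc², (dc²)² = c²dc²d, (dc²)³ = c²d, (dc²)⁴ = e.
The smallest positive k with (dc²)ᵏ = e is 4.

Answer: 4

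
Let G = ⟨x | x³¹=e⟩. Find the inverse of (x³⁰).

The order of (x³⁰) is 31 (smallest k with (x³⁰)ᵏ = e), so (x³⁰)⁻¹ = (x³⁰)³⁰ = x.
Check: (x³⁰) · x → (x³⁰) · x = e, giving e as required.

Answer: x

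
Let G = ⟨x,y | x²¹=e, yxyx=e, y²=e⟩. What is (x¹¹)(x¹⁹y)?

Compute (x¹¹) · (x¹⁹y) by multiplying left to right and reducing via the relations at each step:
  (x¹¹) · x¹⁹ = x⁹
  (x⁹) · y = x⁹y

Answer: x⁹y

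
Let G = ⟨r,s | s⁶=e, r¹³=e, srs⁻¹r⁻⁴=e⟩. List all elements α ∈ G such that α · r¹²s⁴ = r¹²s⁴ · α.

⟨r¹²s⁴⟩ ⊆ C_G(r¹²s⁴) since powers of r¹²s⁴ commute with r¹²s⁴; so |C_G(r¹²s⁴)| ≥ |⟨r¹²s⁴⟩| = 3.
By orbit–stabilizer, |C_G(r¹²s⁴)| = |G| / |conj. class of r¹²s⁴| = 78 / 13 = 6.
The 6 elements commuting with r¹²s⁴ are {e, r³s², r⁷s⁵, r¹¹s, r¹⁰s³, r¹²s⁴}.

Answer: {e, r³s², r⁷s⁵, r¹¹s, r¹⁰s³, r¹²s⁴}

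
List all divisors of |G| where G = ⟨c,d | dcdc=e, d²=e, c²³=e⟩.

|G| = 46 = 2 · 23. By Lagrange's theorem the order of any subgroup divides 46; the divisors of 46 are 1, 2, 23, 46.

Answer: 1, 2, 23, 46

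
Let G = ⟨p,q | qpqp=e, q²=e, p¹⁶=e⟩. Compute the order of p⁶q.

Compute successive powers until reaching e:
  (p⁶q)¹ = p⁶q, (p⁶q)² = e.
The smallest positive k with (p⁶q)ᵏ = e is 2.

Answer: 2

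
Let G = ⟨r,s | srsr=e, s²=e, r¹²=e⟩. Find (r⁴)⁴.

Compute successive powers of (r⁴), reducing at each step:
  (r⁴)²: (r⁴) · r⁴ = r⁸
  (r⁴)³: (r⁸) · r⁴ = e
  (r⁴)⁴: e · r⁴ = r⁴

Answer: r⁴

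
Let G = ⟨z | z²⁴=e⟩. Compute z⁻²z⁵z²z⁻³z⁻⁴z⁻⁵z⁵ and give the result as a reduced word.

Multiply left to right, reducing at each step:
  (z²²) · z⁵ = z³
  (z³) · z² = z⁵
  (z⁵) · z⁻³ = z²
  (z²) · z⁻⁴ = z²²
  (z²²) · z⁻⁵ = z¹⁷
  (z¹⁷) · z⁵ = z²²

Answer: z²²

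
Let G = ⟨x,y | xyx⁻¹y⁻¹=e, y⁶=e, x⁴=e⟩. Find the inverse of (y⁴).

The order of (y⁴) is 3 (smallest k with (y⁴)ᵏ = e), so (y⁴)⁻¹ = (y⁴)² = y².
Check: (y⁴) · (y²) → (y⁴) · y² = e, giving e as required.

Answer: y²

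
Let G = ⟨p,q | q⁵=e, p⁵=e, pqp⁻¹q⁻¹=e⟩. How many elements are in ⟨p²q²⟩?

|⟨p²q²⟩| equals the order of p²q². Compute successive powers until reaching e:
  (p²q²)¹ = p²q², (p²q²)² = p⁴q⁴, (p²q²)³ = pq, (p²q²)⁴ = p³q³, (p²q²)⁵ = e.
The smallest positive k with (p²q²)ᵏ = e is 5, so |⟨p²q²⟩| = 5.

Answer: 5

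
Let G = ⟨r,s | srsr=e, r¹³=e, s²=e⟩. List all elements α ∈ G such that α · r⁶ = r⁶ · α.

⟨r⁶⟩ ⊆ C_G(r⁶) since powers of r⁶ commute with r⁶; so |C_G(r⁶)| ≥ |⟨r⁶⟩| = 13.
By orbit–stabilizer, |C_G(r⁶)| = |G| / |conj. class of r⁶| = 26 / 2 = 13.
The 13 elements commuting with r⁶ are {e, r, r², r³, r⁴, r⁵, r⁶, r⁷, r⁸, r⁹, r¹⁰, r¹¹, r¹²}.

Answer: {e, r, r², r³, r⁴, r⁵, r⁶, r⁷, r⁸, r⁹, r¹⁰, r¹¹, r¹²}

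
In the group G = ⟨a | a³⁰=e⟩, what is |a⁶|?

Compute successive powers until reaching e:
  (a⁶)¹ = a⁶, (a⁶)² = a¹², (a⁶)³ = a¹⁸, (a⁶)⁴ = a²⁴, (a⁶)⁵ = e.
The smallest positive k with (a⁶)ᵏ = e is 5.

Answer: 5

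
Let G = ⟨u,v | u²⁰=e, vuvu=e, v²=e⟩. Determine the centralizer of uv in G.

⟨uv⟩ ⊆ C_G(uv) since powers of uv commute with uv; so |C_G(uv)| ≥ |⟨uv⟩| = 2.
By orbit–stabilizer, |C_G(uv)| = |G| / |conj. class of uv| = 40 / 10 = 4.
The 4 elements commuting with uv are {e, u¹⁰, uv, u¹¹v}.

Answer: {e, u¹⁰, uv, u¹¹v}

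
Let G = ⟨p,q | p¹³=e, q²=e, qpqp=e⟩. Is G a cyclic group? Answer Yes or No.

Every cyclic group is abelian. But p·q = pq while q·p = p¹²q, so p·q ≠ q·p and G is not abelian. Hence G is not cyclic.

Answer: No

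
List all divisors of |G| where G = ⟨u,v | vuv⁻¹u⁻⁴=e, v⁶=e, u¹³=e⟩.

|G| = 78 = 2 · 3 · 13. By Lagrange's theorem the order of any subgroup divides 78; the divisors of 78 are 1, 2, 3, 6, 13, 26, 39, 78.

Answer: 1, 2, 3, 6, 13, 26, 39, 78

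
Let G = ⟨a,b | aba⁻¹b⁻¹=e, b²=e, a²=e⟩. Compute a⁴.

Compute successive powers of a, reducing at each step:
  a²: a · a = e
  a³: e · a = a
  a⁴: a · a = e

Answer: e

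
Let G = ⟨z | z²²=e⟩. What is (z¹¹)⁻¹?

The order of (z¹¹) is 2 (smallest k with (z¹¹)ᵏ = e), so (z¹¹)⁻¹ = (z¹¹)¹ = z¹¹.
Check: (z¹¹) · (z¹¹) → (z¹¹) · z¹¹ = e, giving e as required.

Answer: z¹¹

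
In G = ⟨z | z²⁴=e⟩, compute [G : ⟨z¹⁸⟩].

First find ord(z¹⁸) by computing successive powers:
  (z¹⁸)¹ = z¹⁸, (z¹⁸)² = z¹², (z¹⁸)³ = z⁶, (z¹⁸)⁴ = e.
So |⟨z¹⁸⟩| = ord(z¹⁸) = 4. With |G| = 24, by Lagrange [G : ⟨z¹⁸⟩] = 24/4 = 6.

Answer: 6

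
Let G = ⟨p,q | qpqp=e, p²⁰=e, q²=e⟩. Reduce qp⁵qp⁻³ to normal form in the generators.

Multiply left to right, reducing at each step:
  q · p⁵ = p¹⁵q
  (p¹⁵q) · q = p¹⁵
  (p¹⁵) · p⁻³ = p¹²

Answer: p¹²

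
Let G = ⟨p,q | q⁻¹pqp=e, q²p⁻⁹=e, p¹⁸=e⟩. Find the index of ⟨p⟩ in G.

First find ord(p) by computing successive powers:
  p¹ = p, p² = p², p³ = p³, p⁴ = p⁴, p⁵ = p⁵, p⁶ = p⁶, p⁷ = p⁷, p⁸ = p⁸, p⁹ = p⁹, p¹⁰ = p¹⁰, p¹¹ = p¹¹, p¹² = p¹², p¹³ = p¹³, p¹⁴ = p¹⁴, p¹⁵ = p¹⁵, p¹⁶ = p¹⁶, p¹⁷ = p¹⁷, p¹⁸ = e.
So |⟨p⟩| = ord(p) = 18. With |G| = 36, by Lagrange [G : ⟨p⟩] = 36/18 = 2.

Answer: 2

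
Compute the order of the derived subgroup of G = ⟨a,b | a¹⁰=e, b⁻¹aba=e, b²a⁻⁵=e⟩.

G' = [G, G] is generated by all commutators. The generator-pair commutators are: [a, b] = a².
The subgroup they normally generate is {e, a², a⁴, a⁶, a⁸}, of order 5.
Check: |G/G'| = 20/5 = 4 is the order of the abelianisation.

Answer: 5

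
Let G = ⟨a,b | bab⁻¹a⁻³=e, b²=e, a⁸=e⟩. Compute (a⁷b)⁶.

Compute successive powers of (a⁷b), reducing at each step:
  (a⁷b)²: (a⁷b) · a⁷ = a⁴b;   (a⁴b) · b = a⁴
  (a⁷b)³: (a⁴) · a⁷ = a³;   (a³) · b = a³b
  (a⁷b)⁴: (a³b) · a⁷ = b;   b · b = e
  (a⁷b)⁵: e · a⁷ = a⁷;   (a⁷) · b = a⁷b
  (a⁷b)⁶: (a⁷b) · a⁷ = a⁴b;   (a⁴b) · b = a⁴

Answer: a⁴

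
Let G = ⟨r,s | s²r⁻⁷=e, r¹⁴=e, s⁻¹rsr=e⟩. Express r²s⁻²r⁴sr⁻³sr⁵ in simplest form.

Multiply left to right, reducing at each step:
  (r²) · s⁻² = r⁹
  (r⁹) · r⁴ = r¹³
  (r¹³) · s = r⁶s⁻¹
  (r⁶s⁻¹) · r⁻³ = r²s
  (r²s) · s = r⁹
  (r⁹) · r⁵ = e

Answer: e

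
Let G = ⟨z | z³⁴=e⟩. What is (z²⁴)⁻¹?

The order of (z²⁴) is 17 (smallest k with (z²⁴)ᵏ = e), so (z²⁴)⁻¹ = (z²⁴)¹⁶ = z¹⁰.
Check: (z²⁴) · (z¹⁰) → (z²⁴) · z¹⁰ = e, giving e as required.

Answer: z¹⁰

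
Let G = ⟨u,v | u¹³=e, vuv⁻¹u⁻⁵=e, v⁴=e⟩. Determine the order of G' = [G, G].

G' = [G, G] is generated by all commutators. The generator-pair commutators are: [u, v] = u⁹.
The subgroup they normally generate is {e, u, u², u³, u⁴, u⁵, u⁶, u⁷, u⁸, u⁹, u¹⁰, u¹¹, u¹²}, of order 13.
Check: |G/G'| = 52/13 = 4 is the order of the abelianisation.

Answer: 13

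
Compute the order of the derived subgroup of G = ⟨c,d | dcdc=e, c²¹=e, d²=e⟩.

G' = [G, G] is generated by all commutators. The generator-pair commutators are: [c, d] = c².
The subgroup they normally generate is {e, c, c², c³, c⁴, c⁵, c⁶, c⁷, c⁸, c⁹, c¹⁰, c¹¹, c¹², c¹³, c¹⁴, c¹⁵, c¹⁶, c¹⁷, c¹⁸, c¹⁹, c²⁰}, of order 21.
Check: |G/G'| = 42/21 = 2 is the order of the abelianisation.

Answer: 21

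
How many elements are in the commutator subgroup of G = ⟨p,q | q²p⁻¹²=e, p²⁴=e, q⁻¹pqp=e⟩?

G' = [G, G] is generated by all commutators. The generator-pair commutators are: [p, q] = p².
The subgroup they normally generate is {e, p², p⁴, p⁶, p⁸, p¹⁰, p¹², p¹⁴, p¹⁶, p¹⁸, p²⁰, p²²}, of order 12.
Check: |G/G'| = 48/12 = 4 is the order of the abelianisation.

Answer: 12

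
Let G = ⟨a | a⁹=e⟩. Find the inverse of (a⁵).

The order of (a⁵) is 9 (smallest k with (a⁵)ᵏ = e), so (a⁵)⁻¹ = (a⁵)⁸ = a⁴.
Check: (a⁵) · (a⁴) → (a⁵) · a⁴ = e, giving e as required.

Answer: a⁴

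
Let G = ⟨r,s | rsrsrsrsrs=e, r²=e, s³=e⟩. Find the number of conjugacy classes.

The conjugacy classes (representative and size) are:
  [e] (size 1), [rsrs²rsrs²r] (size 15), [srsrs²r] (size 20), [rs²rs²r] (size 12), [s²rsrs²] (size 12).
Class equation: 1 + 15 + 20 + 12 + 12 = 60 = |G|. So G has 5 conjugacy classes.

Answer: 5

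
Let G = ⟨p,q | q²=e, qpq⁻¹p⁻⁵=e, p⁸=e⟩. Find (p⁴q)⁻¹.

The order of (p⁴q) is 2 (smallest k with (p⁴q)ᵏ = e), so (p⁴q)⁻¹ = (p⁴q)¹ = p⁴q.
Check: (p⁴q) · (p⁴q) → (p⁴q) · p⁴ = q;   q · q = e, giving e as required.

Answer: p⁴q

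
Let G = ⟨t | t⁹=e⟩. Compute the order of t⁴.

Compute successive powers until reaching e:
  (t⁴)¹ = t⁴, (t⁴)² = t⁸, (t⁴)³ = t³, (t⁴)⁴ = t⁷, (t⁴)⁵ = t², (t⁴)⁶ = t⁶, (t⁴)⁷ = t, (t⁴)⁸ = t⁵, (t⁴)⁹ = e.
The smallest positive k with (t⁴)ᵏ = e is 9.

Answer: 9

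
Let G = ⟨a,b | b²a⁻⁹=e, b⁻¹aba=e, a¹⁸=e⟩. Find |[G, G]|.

G' = [G, G] is generated by all commutators. The generator-pair commutators are: [a, b] = a².
The subgroup they normally generate is {e, a², a⁴, a⁶, a⁸, a¹⁰, a¹², a¹⁴, a¹⁶}, of order 9.
Check: |G/G'| = 36/9 = 4 is the order of the abelianisation.

Answer: 9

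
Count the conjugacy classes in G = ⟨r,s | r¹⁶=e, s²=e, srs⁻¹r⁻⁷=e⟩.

The conjugacy classes (representative and size) are:
  [e] (size 1), [r] (size 2), [r¹⁴] (size 2), [r³] (size 2), [r⁴] (size 2), [r¹⁰] (size 2), [r⁸] (size 1), [r⁹] (size 2), [r¹¹] (size 2), [r¹⁰s] (size 8), [rs] (size 8).
Class equation: 1 + 2 + 2 + 2 + 2 + 2 + 1 + 2 + 2 + 8 + 8 = 32 = |G|. So G has 11 conjugacy classes.

Answer: 11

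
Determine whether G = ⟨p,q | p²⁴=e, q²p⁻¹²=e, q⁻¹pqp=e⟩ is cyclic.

Every cyclic group is abelian. But p·q = pq while q·p = p¹¹q⁻¹, so p·q ≠ q·p and G is not abelian. Hence G is not cyclic.

Answer: No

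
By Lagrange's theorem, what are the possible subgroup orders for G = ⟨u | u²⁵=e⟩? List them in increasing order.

|G| = 25 = 5². By Lagrange's theorem the order of any subgroup divides 25; the divisors of 25 are 1, 5, 25.

Answer: 1, 5, 25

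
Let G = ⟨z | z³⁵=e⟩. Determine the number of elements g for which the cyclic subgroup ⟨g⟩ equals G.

G is cyclic of order 35. An element generates G iff its order is 35, and a cyclic group of order 35 has exactly φ(35) = 24 such elements.

Answer: 24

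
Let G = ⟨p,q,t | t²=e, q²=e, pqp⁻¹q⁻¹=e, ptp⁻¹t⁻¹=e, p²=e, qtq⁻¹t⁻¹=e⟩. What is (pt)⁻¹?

The order of (pt) is 2 (smallest k with (pt)ᵏ = e), so (pt)⁻¹ = (pt)¹ = pt.
Check: (pt) · (pt) → (pt) · p = t;   t · t = e, giving e as required.

Answer: pt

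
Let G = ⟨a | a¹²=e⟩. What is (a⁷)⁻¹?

The order of (a⁷) is 12 (smallest k with (a⁷)ᵏ = e), so (a⁷)⁻¹ = (a⁷)¹¹ = a⁵.
Check: (a⁷) · (a⁵) → (a⁷) · a⁵ = e, giving e as required.

Answer: a⁵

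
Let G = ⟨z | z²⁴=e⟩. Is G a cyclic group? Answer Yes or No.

|G| = 24. The element z has order 24 (its powers give 24 distinct elements), so ⟨z⟩ = G and G is cyclic.

Answer: Yes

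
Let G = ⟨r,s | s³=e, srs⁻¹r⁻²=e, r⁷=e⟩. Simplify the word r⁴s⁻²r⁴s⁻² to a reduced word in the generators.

Multiply left to right, reducing at each step:
  (r⁴) · s⁻² = r⁴s
  (r⁴s) · r⁴ = r⁵s
  (r⁵s) · s⁻² = r⁵s²

Answer: r⁵s²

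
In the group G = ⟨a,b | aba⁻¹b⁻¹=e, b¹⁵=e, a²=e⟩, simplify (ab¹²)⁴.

Compute successive powers of (ab¹²), reducing at each step:
  (ab¹²)²: (ab¹²) · a = b¹²;   (b¹²) · b¹² = b⁹
  (ab¹²)³: (b⁹) · a = ab⁹;   (ab⁹) · b¹² = ab⁶
  (ab¹²)⁴: (ab⁶) · a = b⁶;   (b⁶) · b¹² = b³

Answer: b³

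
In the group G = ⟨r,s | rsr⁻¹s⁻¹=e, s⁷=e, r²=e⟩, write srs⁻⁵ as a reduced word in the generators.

Multiply left to right, reducing at each step:
  s · r = rs
  (rs) · s⁻⁵ = rs³

Answer: rs³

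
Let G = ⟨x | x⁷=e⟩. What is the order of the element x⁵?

Compute successive powers until reaching e:
  (x⁵)¹ = x⁵, (x⁵)² = x³, (x⁵)³ = x, (x⁵)⁴ = x⁶, (x⁵)⁵ = x⁴, (x⁵)⁶ = x², (x⁵)⁷ = e.
The smallest positive k with (x⁵)ᵏ = e is 7.

Answer: 7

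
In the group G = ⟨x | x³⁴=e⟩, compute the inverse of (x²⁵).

The order of (x²⁵) is 34 (smallest k with (x²⁵)ᵏ = e), so (x²⁵)⁻¹ = (x²⁵)³³ = x⁹.
Check: (x²⁵) · (x⁹) → (x²⁵) · x⁹ = e, giving e as required.

Answer: x⁹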